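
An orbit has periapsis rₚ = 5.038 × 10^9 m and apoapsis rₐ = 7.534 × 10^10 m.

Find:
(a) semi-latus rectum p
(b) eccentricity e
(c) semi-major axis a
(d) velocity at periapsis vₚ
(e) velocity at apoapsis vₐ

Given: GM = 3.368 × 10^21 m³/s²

(a) From a = (rₚ + rₐ)/2 = 4.0189e+10 m and e = (rₐ − rₚ)/(rₐ + rₚ) = 0.874642, p = a(1 − e²) = 4.0189e+10 · (1 − (0.874642)²) ≈ 9.444e+09 m
(b) e = (rₐ − rₚ)/(rₐ + rₚ) = (7.534e+10 − 5.038e+09)/(7.534e+10 + 5.038e+09) ≈ 0.8746
(c) a = (rₚ + rₐ)/2 = (5.038e+09 + 7.534e+10)/2 ≈ 4.019e+10 m
(d) With a = (rₚ + rₐ)/2 = 4.0189e+10 m, vₚ = √(GM (2/rₚ − 1/a)) = √(3.368e+21 · (2/5.038e+09 − 1/4.0189e+10)) m/s ≈ 1.119e+06 m/s
(e) With a = (rₚ + rₐ)/2 = 4.0189e+10 m, vₐ = √(GM (2/rₐ − 1/a)) = √(3.368e+21 · (2/7.534e+10 − 1/4.0189e+10)) m/s ≈ 7.486e+04 m/s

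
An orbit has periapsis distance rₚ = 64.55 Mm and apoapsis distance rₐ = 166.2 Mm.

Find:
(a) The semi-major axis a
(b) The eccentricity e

Convert to SI: rₚ = 64.55 Mm = 6.455e+07 m; rₐ = 166.2 Mm = 1.662e+08 m.
(a) a = (rₚ + rₐ) / 2 = (6.455e+07 + 1.662e+08) / 2 ≈ 1.154e+08 m = 115.4 Mm.
(b) e = (rₐ − rₚ) / (rₐ + rₚ) = (1.662e+08 − 6.455e+07) / (1.662e+08 + 6.455e+07) ≈ 0.4405.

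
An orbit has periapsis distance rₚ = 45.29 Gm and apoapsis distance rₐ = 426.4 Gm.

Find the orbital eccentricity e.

Convert to SI: rₚ = 45.29 Gm = 4.529e+10 m; rₐ = 426.4 Gm = 4.264e+11 m.
e = (rₐ − rₚ) / (rₐ + rₚ).
e = (4.264e+11 − 4.529e+10) / (4.264e+11 + 4.529e+10) = 3.8111e+11 / 4.7169e+11 ≈ 0.808.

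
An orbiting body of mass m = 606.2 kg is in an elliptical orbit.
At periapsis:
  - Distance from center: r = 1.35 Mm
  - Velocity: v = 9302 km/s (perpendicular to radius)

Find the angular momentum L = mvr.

Convert to SI: r = 1.35 Mm = 1.35e+06 m; v = 9302 km/s = 9.302e+06 m/s.
Since v is perpendicular to r, L = m · v · r.
L = 606.2 · 9.302e+06 · 1.35e+06 kg·m²/s ≈ 7.612e+15 kg·m²/s.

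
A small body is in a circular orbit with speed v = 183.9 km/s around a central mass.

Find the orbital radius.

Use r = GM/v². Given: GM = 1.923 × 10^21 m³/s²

Convert to SI: v = 183.9 km/s = 183900 m/s.
For a circular orbit, v² = GM / r, so r = GM / v².
r = 1.923e+21 / (183900)² m ≈ 5.686e+10 m = 5.686 × 10^10 m.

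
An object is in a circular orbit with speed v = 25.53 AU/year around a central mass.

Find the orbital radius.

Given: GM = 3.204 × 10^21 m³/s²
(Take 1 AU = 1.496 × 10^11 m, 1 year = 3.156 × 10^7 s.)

Convert to SI: v = 25.53 AU/year = 121017 m/s.
For a circular orbit, v² = GM / r, so r = GM / v².
r = 3.204e+21 / (121017)² m ≈ 2.188e+11 m = 1.462 AU.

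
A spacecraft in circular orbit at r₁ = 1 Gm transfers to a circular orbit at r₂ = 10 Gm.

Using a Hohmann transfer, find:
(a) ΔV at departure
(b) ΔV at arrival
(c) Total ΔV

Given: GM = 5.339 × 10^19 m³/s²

Convert to SI: r₁ = 1 Gm = 1e+09 m; r₂ = 10 Gm = 1e+10 m.
Transfer semi-major axis: a_t = (r₁ + r₂)/2 = (1e+09 + 1e+10)/2 = 5.5e+09 m.
Circular speeds: v₁ = √(GM/r₁) = 231063 m/s, v₂ = √(GM/r₂) = 73068.5 m/s.
Transfer speeds (vis-viva v² = GM(2/r − 1/a_t)): v₁ᵗ = 311565 m/s, v₂ᵗ = 31156.5 m/s.
(a) ΔV₁ = |v₁ᵗ − v₁| ≈ 8.05e+04 m/s = 80.5 km/s.
(b) ΔV₂ = |v₂ − v₂ᵗ| ≈ 4.191e+04 m/s = 41.91 km/s.
(c) ΔV_total = ΔV₁ + ΔV₂ ≈ 1.224e+05 m/s = 122.4 km/s.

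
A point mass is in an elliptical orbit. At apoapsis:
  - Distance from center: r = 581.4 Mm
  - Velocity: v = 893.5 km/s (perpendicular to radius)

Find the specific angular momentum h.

Convert to SI: r = 581.4 Mm = 5.814e+08 m; v = 893.5 km/s = 893500 m/s.
With v perpendicular to r, h = r · v.
h = 5.814e+08 · 893500 m²/s ≈ 5.195e+14 m²/s.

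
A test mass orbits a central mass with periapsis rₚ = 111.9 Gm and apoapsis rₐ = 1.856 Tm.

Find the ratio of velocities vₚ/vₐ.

Convert to SI: rₚ = 111.9 Gm = 1.119e+11 m; rₐ = 1.856 Tm = 1.856e+12 m.
Conservation of angular momentum gives rₚvₚ = rₐvₐ, so vₚ/vₐ = rₐ/rₚ.
vₚ/vₐ = 1.856e+12 / 1.119e+11 ≈ 16.59.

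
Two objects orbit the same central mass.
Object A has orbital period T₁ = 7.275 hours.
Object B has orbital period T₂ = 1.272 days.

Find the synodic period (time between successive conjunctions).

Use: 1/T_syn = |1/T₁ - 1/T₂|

Convert to SI: T₁ = 7.275 hours = 26190 s; T₂ = 1.272 days = 109901 s.
T_syn = |T₁ · T₂ / (T₁ − T₂)|.
T_syn = |26190 · 109901 / (26190 − 109901)| s ≈ 3.438e+04 s = 9.551 hours.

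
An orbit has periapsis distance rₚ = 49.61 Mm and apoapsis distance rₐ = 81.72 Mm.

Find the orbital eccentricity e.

Convert to SI: rₚ = 49.61 Mm = 4.961e+07 m; rₐ = 81.72 Mm = 8.172e+07 m.
e = (rₐ − rₚ) / (rₐ + rₚ).
e = (8.172e+07 − 4.961e+07) / (8.172e+07 + 4.961e+07) = 3.211e+07 / 1.3133e+08 ≈ 0.2445.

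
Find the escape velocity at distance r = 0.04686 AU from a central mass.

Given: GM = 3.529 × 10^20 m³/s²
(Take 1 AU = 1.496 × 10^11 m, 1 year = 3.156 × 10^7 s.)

Convert to SI: r = 0.04686 AU = 7.01026e+09 m.
Escape velocity comes from setting total energy to zero: ½v² − GM/r = 0 ⇒ v_esc = √(2GM / r).
v_esc = √(2 · 3.529e+20 / 7.01026e+09) m/s ≈ 3.173e+05 m/s = 66.94 AU/year.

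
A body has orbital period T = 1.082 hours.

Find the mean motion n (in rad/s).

Convert to SI: T = 1.082 hours = 3895.2 s.
n = 2π / T.
n = 2π / 3895.2 s ≈ 0.001613 rad/s.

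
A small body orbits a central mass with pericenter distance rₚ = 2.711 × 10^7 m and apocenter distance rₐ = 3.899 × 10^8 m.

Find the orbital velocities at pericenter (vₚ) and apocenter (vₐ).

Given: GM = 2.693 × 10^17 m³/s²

Use the vis-viva equation v² = GM(2/r − 1/a) with a = (rₚ + rₐ)/2 = (2.711e+07 + 3.899e+08)/2 = 2.08505e+08 m.
vₚ = √(GM · (2/rₚ − 1/a)) = √(2.693e+17 · (2/2.711e+07 − 1/2.08505e+08)) m/s ≈ 1.363e+05 m/s = 136.3 km/s.
vₐ = √(GM · (2/rₐ − 1/a)) = √(2.693e+17 · (2/3.899e+08 − 1/2.08505e+08)) m/s ≈ 9477 m/s = 9.477 km/s.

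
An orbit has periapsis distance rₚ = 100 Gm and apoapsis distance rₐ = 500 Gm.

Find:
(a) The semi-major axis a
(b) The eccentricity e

Convert to SI: rₚ = 100 Gm = 1e+11 m; rₐ = 500 Gm = 5e+11 m.
(a) a = (rₚ + rₐ) / 2 = (1e+11 + 5e+11) / 2 ≈ 3e+11 m = 300 Gm.
(b) e = (rₐ − rₚ) / (rₐ + rₚ) = (5e+11 − 1e+11) / (5e+11 + 1e+11) ≈ 0.6667.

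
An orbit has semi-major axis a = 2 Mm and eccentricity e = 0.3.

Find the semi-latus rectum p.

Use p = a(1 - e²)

Convert to SI: a = 2 Mm = 2e+06 m.
p = a (1 − e²).
p = 2e+06 · (1 − (0.3)²) = 2e+06 · 0.91 ≈ 1.82e+06 m = 1.82 Mm.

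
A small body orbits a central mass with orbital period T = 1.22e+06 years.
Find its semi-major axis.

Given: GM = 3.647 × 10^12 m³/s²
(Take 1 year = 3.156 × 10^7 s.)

Convert to SI: T = 1.22e+06 years = 3.85032e+13 s.
Invert Kepler's third law: a = (GM · T² / (4π²))^(1/3).
Substituting T = 3.85032e+13 s and GM = 3.647e+12 m³/s²:
a = (3.647e+12 · (3.85032e+13)² / (4π²))^(1/3) m
a ≈ 5.155e+12 m = 5.155 × 10^12 m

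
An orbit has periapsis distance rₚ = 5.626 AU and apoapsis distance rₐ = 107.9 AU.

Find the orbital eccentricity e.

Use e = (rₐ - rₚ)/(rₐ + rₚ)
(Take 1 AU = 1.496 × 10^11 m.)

Convert to SI: rₚ = 5.626 AU = 8.4165e+11 m; rₐ = 107.9 AU = 1.61418e+13 m.
e = (rₐ − rₚ) / (rₐ + rₚ).
e = (1.61418e+13 − 8.4165e+11) / (1.61418e+13 + 8.4165e+11) = 1.53002e+13 / 1.69835e+13 ≈ 0.9009.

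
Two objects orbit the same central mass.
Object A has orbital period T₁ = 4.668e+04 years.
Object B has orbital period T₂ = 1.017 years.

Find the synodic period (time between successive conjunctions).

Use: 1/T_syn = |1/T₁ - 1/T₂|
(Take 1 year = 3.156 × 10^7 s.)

Convert to SI: T₁ = 4.668e+04 years = 1.47322e+12 s; T₂ = 1.017 years = 3.20965e+07 s.
T_syn = |T₁ · T₂ / (T₁ − T₂)|.
T_syn = |1.47322e+12 · 3.20965e+07 / (1.47322e+12 − 3.20965e+07)| s ≈ 3.21e+07 s = 1.017 years.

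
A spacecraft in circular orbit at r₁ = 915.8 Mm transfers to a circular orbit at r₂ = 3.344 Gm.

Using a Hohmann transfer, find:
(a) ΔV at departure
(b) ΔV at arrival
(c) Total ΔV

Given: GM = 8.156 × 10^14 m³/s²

Convert to SI: r₁ = 915.8 Mm = 9.158e+08 m; r₂ = 3.344 Gm = 3.344e+09 m.
Transfer semi-major axis: a_t = (r₁ + r₂)/2 = (9.158e+08 + 3.344e+09)/2 = 2.1299e+09 m.
Circular speeds: v₁ = √(GM/r₁) = 943.709 m/s, v₂ = √(GM/r₂) = 493.862 m/s.
Transfer speeds (vis-viva v² = GM(2/r − 1/a_t)): v₁ᵗ = 1182.47 m/s, v₂ᵗ = 323.837 m/s.
(a) ΔV₁ = |v₁ᵗ − v₁| ≈ 238.8 m/s = 238.8 m/s.
(b) ΔV₂ = |v₂ − v₂ᵗ| ≈ 170 m/s = 170 m/s.
(c) ΔV_total = ΔV₁ + ΔV₂ ≈ 408.8 m/s = 408.8 m/s.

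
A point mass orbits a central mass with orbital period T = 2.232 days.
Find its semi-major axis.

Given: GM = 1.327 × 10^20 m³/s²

Convert to SI: T = 2.232 days = 192845 s.
Invert Kepler's third law: a = (GM · T² / (4π²))^(1/3).
Substituting T = 192845 s and GM = 1.327e+20 m³/s²:
a = (1.327e+20 · (192845)² / (4π²))^(1/3) m
a ≈ 5e+09 m = 5 Gm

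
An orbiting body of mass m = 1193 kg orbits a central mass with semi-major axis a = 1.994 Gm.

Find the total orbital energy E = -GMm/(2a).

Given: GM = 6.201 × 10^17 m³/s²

Convert to SI: a = 1.994 Gm = 1.994e+09 m.
E = −GMm / (2a).
E = −6.201e+17 · 1193 / (2 · 1.994e+09) J ≈ -1.855e+11 J = -185.5 GJ.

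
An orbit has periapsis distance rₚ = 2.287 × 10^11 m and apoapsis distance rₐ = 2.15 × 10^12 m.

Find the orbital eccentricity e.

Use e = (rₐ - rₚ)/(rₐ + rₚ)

e = (rₐ − rₚ) / (rₐ + rₚ).
e = (2.15e+12 − 2.287e+11) / (2.15e+12 + 2.287e+11) = 1.9213e+12 / 2.3787e+12 ≈ 0.8077.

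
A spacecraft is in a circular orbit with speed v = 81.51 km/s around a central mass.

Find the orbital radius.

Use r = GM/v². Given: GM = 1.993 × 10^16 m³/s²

Convert to SI: v = 81.51 km/s = 81510 m/s.
For a circular orbit, v² = GM / r, so r = GM / v².
r = 1.993e+16 / (81510)² m ≈ 3e+06 m = 3 Mm.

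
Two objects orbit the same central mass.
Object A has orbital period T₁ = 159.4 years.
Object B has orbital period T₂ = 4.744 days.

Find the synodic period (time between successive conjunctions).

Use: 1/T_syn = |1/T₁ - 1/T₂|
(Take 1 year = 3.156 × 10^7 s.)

Convert to SI: T₁ = 159.4 years = 5.03066e+09 s; T₂ = 4.744 days = 409882 s.
T_syn = |T₁ · T₂ / (T₁ − T₂)|.
T_syn = |5.03066e+09 · 409882 / (5.03066e+09 − 409882)| s ≈ 4.099e+05 s = 4.744 days.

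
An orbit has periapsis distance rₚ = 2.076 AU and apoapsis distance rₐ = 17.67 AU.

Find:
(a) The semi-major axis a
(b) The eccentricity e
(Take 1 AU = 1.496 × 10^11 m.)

Convert to SI: rₚ = 2.076 AU = 3.1057e+11 m; rₐ = 17.67 AU = 2.64343e+12 m.
(a) a = (rₚ + rₐ) / 2 = (3.1057e+11 + 2.64343e+12) / 2 ≈ 1.477e+12 m = 9.873 AU.
(b) e = (rₐ − rₚ) / (rₐ + rₚ) = (2.64343e+12 − 3.1057e+11) / (2.64343e+12 + 3.1057e+11) ≈ 0.7897.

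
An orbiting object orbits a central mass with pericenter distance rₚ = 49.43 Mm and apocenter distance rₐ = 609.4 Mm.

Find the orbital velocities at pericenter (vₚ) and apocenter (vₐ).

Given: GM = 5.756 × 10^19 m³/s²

Convert to SI: rₚ = 49.43 Mm = 4.943e+07 m; rₐ = 609.4 Mm = 6.094e+08 m.
Use the vis-viva equation v² = GM(2/r − 1/a) with a = (rₚ + rₐ)/2 = (4.943e+07 + 6.094e+08)/2 = 3.29415e+08 m.
vₚ = √(GM · (2/rₚ − 1/a)) = √(5.756e+19 · (2/4.943e+07 − 1/3.29415e+08)) m/s ≈ 1.468e+06 m/s = 1468 km/s.
vₐ = √(GM · (2/rₐ − 1/a)) = √(5.756e+19 · (2/6.094e+08 − 1/3.29415e+08)) m/s ≈ 1.191e+05 m/s = 119.1 km/s.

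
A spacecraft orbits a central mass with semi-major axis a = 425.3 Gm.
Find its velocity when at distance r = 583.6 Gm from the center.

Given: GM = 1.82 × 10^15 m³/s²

Convert to SI: a = 425.3 Gm = 4.253e+11 m; r = 583.6 Gm = 5.836e+11 m.
Vis-viva: v = √(GM · (2/r − 1/a)).
2/r − 1/a = 2/5.836e+11 − 1/4.253e+11 = 1.07572e-12 m⁻¹.
v = √(1.82e+15 · 1.07572e-12) m/s ≈ 44.25 m/s = 44.25 m/s.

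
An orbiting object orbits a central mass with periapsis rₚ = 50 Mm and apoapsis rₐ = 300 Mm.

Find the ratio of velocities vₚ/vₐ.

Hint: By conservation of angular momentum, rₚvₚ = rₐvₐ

Convert to SI: rₚ = 50 Mm = 5e+07 m; rₐ = 300 Mm = 3e+08 m.
Conservation of angular momentum gives rₚvₚ = rₐvₐ, so vₚ/vₐ = rₐ/rₚ.
vₚ/vₐ = 3e+08 / 5e+07 ≈ 6.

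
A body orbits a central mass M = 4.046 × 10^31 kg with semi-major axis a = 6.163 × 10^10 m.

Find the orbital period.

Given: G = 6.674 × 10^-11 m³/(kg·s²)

GM = G · M = 6.674e-11 · 4.046e+31 = 2.7003e+21 m³/s².
Kepler's third law: T = 2π √(a³ / GM).
Substituting a = 6.163e+10 m and GM = 2.7003e+21 m³/s²:
T = 2π √((6.163e+10)³ / 2.7003e+21) s
T ≈ 1.85e+06 s = 21.41 days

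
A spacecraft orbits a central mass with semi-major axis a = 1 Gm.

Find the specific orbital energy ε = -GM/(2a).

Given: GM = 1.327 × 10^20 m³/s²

Convert to SI: a = 1 Gm = 1e+09 m.
ε = −GM / (2a).
ε = −1.327e+20 / (2 · 1e+09) J/kg ≈ -6.635e+10 J/kg = -66.35 GJ/kg.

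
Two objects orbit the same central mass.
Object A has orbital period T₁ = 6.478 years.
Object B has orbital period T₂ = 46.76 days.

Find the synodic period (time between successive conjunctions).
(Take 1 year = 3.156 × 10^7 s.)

Convert to SI: T₁ = 6.478 years = 2.04446e+08 s; T₂ = 46.76 days = 4.04006e+06 s.
T_syn = |T₁ · T₂ / (T₁ − T₂)|.
T_syn = |2.04446e+08 · 4.04006e+06 / (2.04446e+08 − 4.04006e+06)| s ≈ 4.122e+06 s = 47.7 days.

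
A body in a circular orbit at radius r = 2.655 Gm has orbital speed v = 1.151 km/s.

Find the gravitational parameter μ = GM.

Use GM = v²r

Convert to SI: r = 2.655 Gm = 2.655e+09 m; v = 1.151 km/s = 1151 m/s.
For a circular orbit v² = GM/r, so GM = v² · r.
GM = (1151)² · 2.655e+09 m³/s² ≈ 3.517e+15 m³/s² = 3.517 × 10^15 m³/s².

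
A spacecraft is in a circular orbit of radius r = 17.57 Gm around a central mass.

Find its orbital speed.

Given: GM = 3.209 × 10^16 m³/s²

Convert to SI: r = 17.57 Gm = 1.757e+10 m.
For a circular orbit, gravity supplies the centripetal force, so v = √(GM / r).
v = √(3.209e+16 / 1.757e+10) m/s ≈ 1351 m/s = 1.351 km/s.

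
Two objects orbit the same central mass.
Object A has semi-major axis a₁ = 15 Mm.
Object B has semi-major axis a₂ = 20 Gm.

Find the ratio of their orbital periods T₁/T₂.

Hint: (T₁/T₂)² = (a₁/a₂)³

Convert to SI: a₁ = 15 Mm = 1.5e+07 m; a₂ = 20 Gm = 2e+10 m.
From Kepler's third law, (T₁/T₂)² = (a₁/a₂)³, so T₁/T₂ = (a₁/a₂)^(3/2).
a₁/a₂ = 1.5e+07 / 2e+10 = 0.00075.
T₁/T₂ = (0.00075)^(3/2) ≈ 2.054e-05.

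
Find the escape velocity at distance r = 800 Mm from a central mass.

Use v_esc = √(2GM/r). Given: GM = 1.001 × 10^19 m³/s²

Convert to SI: r = 800 Mm = 8e+08 m.
Escape velocity comes from setting total energy to zero: ½v² − GM/r = 0 ⇒ v_esc = √(2GM / r).
v_esc = √(2 · 1.001e+19 / 8e+08) m/s ≈ 1.582e+05 m/s = 158.2 km/s.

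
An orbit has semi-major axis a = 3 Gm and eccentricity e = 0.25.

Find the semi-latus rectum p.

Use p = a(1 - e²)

Convert to SI: a = 3 Gm = 3e+09 m.
p = a (1 − e²).
p = 3e+09 · (1 − (0.25)²) = 3e+09 · 0.9375 ≈ 2.812e+09 m = 2.812 Gm.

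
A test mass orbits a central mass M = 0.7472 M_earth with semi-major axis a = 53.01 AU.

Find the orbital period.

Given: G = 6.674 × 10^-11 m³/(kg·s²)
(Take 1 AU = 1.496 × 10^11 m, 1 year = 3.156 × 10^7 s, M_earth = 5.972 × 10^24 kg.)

Convert to SI: a = 53.01 AU = 7.9303e+12 m; M = 0.7472 M_earth = 4.46228e+24 kg.
GM = G · M = 6.674e-11 · 4.46228e+24 = 2.97812e+14 m³/s².
Kepler's third law: T = 2π √(a³ / GM).
Substituting a = 7.9303e+12 m and GM = 2.97812e+14 m³/s²:
T = 2π √((7.9303e+12)³ / 2.97812e+14) s
T ≈ 8.131e+12 s = 2.576e+05 years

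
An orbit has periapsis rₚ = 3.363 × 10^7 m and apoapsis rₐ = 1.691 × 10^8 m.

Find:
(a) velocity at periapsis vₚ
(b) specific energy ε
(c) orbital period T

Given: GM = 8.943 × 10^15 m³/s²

(a) With a = (rₚ + rₐ)/2 = 1.01365e+08 m, vₚ = √(GM (2/rₚ − 1/a)) = √(8.943e+15 · (2/3.363e+07 − 1/1.01365e+08)) m/s ≈ 2.106e+04 m/s
(b) With a = (rₚ + rₐ)/2 = 1.01365e+08 m, ε = −GM/(2a) = −8.943e+15/(2 · 1.01365e+08) J/kg ≈ -4.411e+07 J/kg
(c) With a = (rₚ + rₐ)/2 = 1.01365e+08 m, T = 2π √(a³/GM) = 2π √((1.01365e+08)³/8.943e+15) s ≈ 6.781e+04 s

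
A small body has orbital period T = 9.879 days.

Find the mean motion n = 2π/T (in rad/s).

Convert to SI: T = 9.879 days = 853546 s.
n = 2π / T.
n = 2π / 853546 s ≈ 7.361e-06 rad/s.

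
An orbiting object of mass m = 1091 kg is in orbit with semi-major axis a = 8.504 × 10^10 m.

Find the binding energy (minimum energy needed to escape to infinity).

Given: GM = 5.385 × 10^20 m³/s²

Total orbital energy is E = −GMm/(2a); binding energy is E_bind = −E = GMm/(2a).
E_bind = 5.385e+20 · 1091 / (2 · 8.504e+10) J ≈ 3.454e+12 J = 3.454 TJ.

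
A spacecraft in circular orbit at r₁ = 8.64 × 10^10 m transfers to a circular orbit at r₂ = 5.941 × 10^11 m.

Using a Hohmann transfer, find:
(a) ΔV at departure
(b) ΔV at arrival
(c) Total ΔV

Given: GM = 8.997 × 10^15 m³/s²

Transfer semi-major axis: a_t = (r₁ + r₂)/2 = (8.64e+10 + 5.941e+11)/2 = 3.4025e+11 m.
Circular speeds: v₁ = √(GM/r₁) = 322.695 m/s, v₂ = √(GM/r₂) = 123.061 m/s.
Transfer speeds (vis-viva v² = GM(2/r − 1/a_t)): v₁ᵗ = 426.405 m/s, v₂ᵗ = 62.0122 m/s.
(a) ΔV₁ = |v₁ᵗ − v₁| ≈ 103.7 m/s = 103.7 m/s.
(b) ΔV₂ = |v₂ − v₂ᵗ| ≈ 61.05 m/s = 61.05 m/s.
(c) ΔV_total = ΔV₁ + ΔV₂ ≈ 164.8 m/s = 164.8 m/s.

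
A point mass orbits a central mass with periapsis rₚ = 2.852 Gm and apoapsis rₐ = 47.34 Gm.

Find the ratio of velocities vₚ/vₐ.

Convert to SI: rₚ = 2.852 Gm = 2.852e+09 m; rₐ = 47.34 Gm = 4.734e+10 m.
Conservation of angular momentum gives rₚvₚ = rₐvₐ, so vₚ/vₐ = rₐ/rₚ.
vₚ/vₐ = 4.734e+10 / 2.852e+09 ≈ 16.6.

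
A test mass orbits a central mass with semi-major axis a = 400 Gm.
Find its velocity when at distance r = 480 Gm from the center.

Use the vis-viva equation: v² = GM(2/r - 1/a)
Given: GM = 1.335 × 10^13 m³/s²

Convert to SI: a = 400 Gm = 4e+11 m; r = 480 Gm = 4.8e+11 m.
Vis-viva: v = √(GM · (2/r − 1/a)).
2/r − 1/a = 2/4.8e+11 − 1/4e+11 = 1.66667e-12 m⁻¹.
v = √(1.335e+13 · 1.66667e-12) m/s ≈ 4.717 m/s = 4.717 m/s.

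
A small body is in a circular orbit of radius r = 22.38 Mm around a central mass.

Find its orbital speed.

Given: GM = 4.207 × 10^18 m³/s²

Convert to SI: r = 22.38 Mm = 2.238e+07 m.
For a circular orbit, gravity supplies the centripetal force, so v = √(GM / r).
v = √(4.207e+18 / 2.238e+07) m/s ≈ 4.336e+05 m/s = 433.6 km/s.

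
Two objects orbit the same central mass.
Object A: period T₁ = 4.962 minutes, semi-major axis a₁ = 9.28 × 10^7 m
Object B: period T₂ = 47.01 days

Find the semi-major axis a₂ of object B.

Convert to SI: T₁ = 4.962 minutes = 297.72 s; T₂ = 47.01 days = 4.06166e+06 s.
Kepler's third law: (T₁/T₂)² = (a₁/a₂)³ ⇒ a₂ = a₁ · (T₂/T₁)^(2/3).
T₂/T₁ = 4.06166e+06 / 297.72 = 13642.6.
a₂ = 9.28e+07 · (13642.6)^(2/3) m ≈ 5.298e+10 m = 5.298 × 10^10 m.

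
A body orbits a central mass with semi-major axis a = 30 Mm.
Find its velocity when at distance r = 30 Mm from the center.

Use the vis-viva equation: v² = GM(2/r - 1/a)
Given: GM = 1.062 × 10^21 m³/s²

Convert to SI: a = 30 Mm = 3e+07 m; r = 30 Mm = 3e+07 m.
Vis-viva: v = √(GM · (2/r − 1/a)).
2/r − 1/a = 2/3e+07 − 1/3e+07 = 3.33333e-08 m⁻¹.
v = √(1.062e+21 · 3.33333e-08) m/s ≈ 5.95e+06 m/s = 5950 km/s.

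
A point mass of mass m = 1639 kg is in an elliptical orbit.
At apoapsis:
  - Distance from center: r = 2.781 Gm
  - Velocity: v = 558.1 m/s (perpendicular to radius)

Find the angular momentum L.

Convert to SI: r = 2.781 Gm = 2.781e+09 m.
Since v is perpendicular to r, L = m · v · r.
L = 1639 · 558.1 · 2.781e+09 kg·m²/s ≈ 2.544e+15 kg·m²/s.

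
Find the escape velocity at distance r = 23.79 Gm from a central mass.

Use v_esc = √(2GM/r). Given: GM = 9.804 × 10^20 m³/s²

Convert to SI: r = 23.79 Gm = 2.379e+10 m.
Escape velocity comes from setting total energy to zero: ½v² − GM/r = 0 ⇒ v_esc = √(2GM / r).
v_esc = √(2 · 9.804e+20 / 2.379e+10) m/s ≈ 2.871e+05 m/s = 287.1 km/s.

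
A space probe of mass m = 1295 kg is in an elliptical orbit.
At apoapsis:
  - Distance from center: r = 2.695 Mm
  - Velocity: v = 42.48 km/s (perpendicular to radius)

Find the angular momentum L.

Convert to SI: r = 2.695 Mm = 2.695e+06 m; v = 42.48 km/s = 42480 m/s.
Since v is perpendicular to r, L = m · v · r.
L = 1295 · 42480 · 2.695e+06 kg·m²/s ≈ 1.483e+14 kg·m²/s.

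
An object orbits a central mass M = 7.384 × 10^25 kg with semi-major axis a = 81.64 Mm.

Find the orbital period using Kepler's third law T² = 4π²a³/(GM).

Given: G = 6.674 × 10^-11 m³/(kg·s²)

Convert to SI: a = 81.64 Mm = 8.164e+07 m.
GM = G · M = 6.674e-11 · 7.384e+25 = 4.92808e+15 m³/s².
Kepler's third law: T = 2π √(a³ / GM).
Substituting a = 8.164e+07 m and GM = 4.92808e+15 m³/s²:
T = 2π √((8.164e+07)³ / 4.92808e+15) s
T ≈ 6.602e+04 s = 18.34 hours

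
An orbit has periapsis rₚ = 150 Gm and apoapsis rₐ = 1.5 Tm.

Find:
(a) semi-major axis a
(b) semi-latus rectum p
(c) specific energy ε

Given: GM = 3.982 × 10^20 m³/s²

Convert to SI: rₚ = 150 Gm = 1.5e+11 m; rₐ = 1.5 Tm = 1.5e+12 m.
(a) a = (rₚ + rₐ)/2 = (1.5e+11 + 1.5e+12)/2 ≈ 8.25e+11 m
(b) From a = (rₚ + rₐ)/2 = 8.25e+11 m and e = (rₐ − rₚ)/(rₐ + rₚ) = 0.818182, p = a(1 − e²) = 8.25e+11 · (1 − (0.818182)²) ≈ 2.727e+11 m
(c) With a = (rₚ + rₐ)/2 = 8.25e+11 m, ε = −GM/(2a) = −3.982e+20/(2 · 8.25e+11) J/kg ≈ -2.413e+08 J/kg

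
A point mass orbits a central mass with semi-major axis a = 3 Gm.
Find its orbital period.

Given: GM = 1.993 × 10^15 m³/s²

Convert to SI: a = 3 Gm = 3e+09 m.
Kepler's third law: T = 2π √(a³ / GM).
Substituting a = 3e+09 m and GM = 1.993e+15 m³/s²:
T = 2π √((3e+09)³ / 1.993e+15) s
T ≈ 2.313e+07 s = 267.7 days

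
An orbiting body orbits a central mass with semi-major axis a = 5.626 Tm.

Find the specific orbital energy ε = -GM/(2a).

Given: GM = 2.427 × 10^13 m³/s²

Convert to SI: a = 5.626 Tm = 5.626e+12 m.
ε = −GM / (2a).
ε = −2.427e+13 / (2 · 5.626e+12) J/kg ≈ -2.157 J/kg = -2.157 J/kg.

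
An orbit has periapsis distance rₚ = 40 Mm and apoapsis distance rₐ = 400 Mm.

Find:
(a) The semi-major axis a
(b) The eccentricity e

Convert to SI: rₚ = 40 Mm = 4e+07 m; rₐ = 400 Mm = 4e+08 m.
(a) a = (rₚ + rₐ) / 2 = (4e+07 + 4e+08) / 2 ≈ 2.2e+08 m = 220 Mm.
(b) e = (rₐ − rₚ) / (rₐ + rₚ) = (4e+08 − 4e+07) / (4e+08 + 4e+07) ≈ 0.8182.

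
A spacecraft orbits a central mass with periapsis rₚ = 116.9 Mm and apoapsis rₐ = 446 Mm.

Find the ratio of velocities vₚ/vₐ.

Convert to SI: rₚ = 116.9 Mm = 1.169e+08 m; rₐ = 446 Mm = 4.46e+08 m.
Conservation of angular momentum gives rₚvₚ = rₐvₐ, so vₚ/vₐ = rₐ/rₚ.
vₚ/vₐ = 4.46e+08 / 1.169e+08 ≈ 3.815.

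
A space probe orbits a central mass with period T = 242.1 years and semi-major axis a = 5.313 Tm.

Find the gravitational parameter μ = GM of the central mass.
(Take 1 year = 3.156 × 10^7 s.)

Convert to SI: T = 242.1 years = 7.64068e+09 s; a = 5.313 Tm = 5.313e+12 m.
GM = 4π² · a³ / T².
GM = 4π² · (5.313e+12)³ / (7.64068e+09)² m³/s² ≈ 1.014e+20 m³/s² = 1.014 × 10^20 m³/s².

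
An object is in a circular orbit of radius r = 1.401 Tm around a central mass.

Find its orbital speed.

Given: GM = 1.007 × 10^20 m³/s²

Convert to SI: r = 1.401 Tm = 1.401e+12 m.
For a circular orbit, gravity supplies the centripetal force, so v = √(GM / r).
v = √(1.007e+20 / 1.401e+12) m/s ≈ 8478 m/s = 8.478 km/s.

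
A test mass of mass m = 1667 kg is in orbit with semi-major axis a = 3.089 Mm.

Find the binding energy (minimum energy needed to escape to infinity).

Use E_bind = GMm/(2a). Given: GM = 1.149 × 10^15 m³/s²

Convert to SI: a = 3.089 Mm = 3.089e+06 m.
Total orbital energy is E = −GMm/(2a); binding energy is E_bind = −E = GMm/(2a).
E_bind = 1.149e+15 · 1667 / (2 · 3.089e+06) J ≈ 3.1e+11 J = 310 GJ.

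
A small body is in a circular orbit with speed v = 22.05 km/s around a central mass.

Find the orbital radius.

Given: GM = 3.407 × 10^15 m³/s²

Convert to SI: v = 22.05 km/s = 22050 m/s.
For a circular orbit, v² = GM / r, so r = GM / v².
r = 3.407e+15 / (22050)² m ≈ 7.007e+06 m = 7.007 Mm.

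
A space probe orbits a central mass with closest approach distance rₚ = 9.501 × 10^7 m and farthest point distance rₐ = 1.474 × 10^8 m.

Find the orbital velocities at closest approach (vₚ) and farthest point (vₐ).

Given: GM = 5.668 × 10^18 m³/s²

Use the vis-viva equation v² = GM(2/r − 1/a) with a = (rₚ + rₐ)/2 = (9.501e+07 + 1.474e+08)/2 = 1.21205e+08 m.
vₚ = √(GM · (2/rₚ − 1/a)) = √(5.668e+18 · (2/9.501e+07 − 1/1.21205e+08)) m/s ≈ 2.694e+05 m/s = 269.4 km/s.
vₐ = √(GM · (2/rₐ − 1/a)) = √(5.668e+18 · (2/1.474e+08 − 1/1.21205e+08)) m/s ≈ 1.736e+05 m/s = 173.6 km/s.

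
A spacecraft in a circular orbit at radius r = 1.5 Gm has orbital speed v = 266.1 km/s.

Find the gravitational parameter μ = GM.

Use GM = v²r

Convert to SI: r = 1.5 Gm = 1.5e+09 m; v = 266.1 km/s = 266100 m/s.
For a circular orbit v² = GM/r, so GM = v² · r.
GM = (266100)² · 1.5e+09 m³/s² ≈ 1.062e+20 m³/s² = 1.062 × 10^20 m³/s².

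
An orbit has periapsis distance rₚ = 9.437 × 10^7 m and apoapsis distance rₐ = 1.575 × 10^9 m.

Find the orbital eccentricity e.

e = (rₐ − rₚ) / (rₐ + rₚ).
e = (1.575e+09 − 9.437e+07) / (1.575e+09 + 9.437e+07) = 1.48063e+09 / 1.66937e+09 ≈ 0.8869.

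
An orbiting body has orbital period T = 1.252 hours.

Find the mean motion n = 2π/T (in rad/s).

Convert to SI: T = 1.252 hours = 4507.2 s.
n = 2π / T.
n = 2π / 4507.2 s ≈ 0.001394 rad/s.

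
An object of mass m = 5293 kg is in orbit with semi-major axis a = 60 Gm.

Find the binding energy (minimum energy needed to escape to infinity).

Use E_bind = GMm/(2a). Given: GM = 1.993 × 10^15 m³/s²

Convert to SI: a = 60 Gm = 6e+10 m.
Total orbital energy is E = −GMm/(2a); binding energy is E_bind = −E = GMm/(2a).
E_bind = 1.993e+15 · 5293 / (2 · 6e+10) J ≈ 8.791e+07 J = 87.91 MJ.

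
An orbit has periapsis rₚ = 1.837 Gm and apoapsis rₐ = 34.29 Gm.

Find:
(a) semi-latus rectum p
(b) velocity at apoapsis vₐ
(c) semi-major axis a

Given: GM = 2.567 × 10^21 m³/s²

Convert to SI: rₚ = 1.837 Gm = 1.837e+09 m; rₐ = 34.29 Gm = 3.429e+10 m.
(a) From a = (rₚ + rₐ)/2 = 1.80635e+10 m and e = (rₐ − rₚ)/(rₐ + rₚ) = 0.898303, p = a(1 − e²) = 1.80635e+10 · (1 − (0.898303)²) ≈ 3.487e+09 m
(b) With a = (rₚ + rₐ)/2 = 1.80635e+10 m, vₐ = √(GM (2/rₐ − 1/a)) = √(2.567e+21 · (2/3.429e+10 − 1/1.80635e+10)) m/s ≈ 8.725e+04 m/s
(c) a = (rₚ + rₐ)/2 = (1.837e+09 + 3.429e+10)/2 ≈ 1.806e+10 m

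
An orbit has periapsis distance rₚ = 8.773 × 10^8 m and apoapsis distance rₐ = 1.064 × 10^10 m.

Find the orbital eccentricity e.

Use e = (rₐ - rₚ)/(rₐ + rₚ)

e = (rₐ − rₚ) / (rₐ + rₚ).
e = (1.064e+10 − 8.773e+08) / (1.064e+10 + 8.773e+08) = 9.7627e+09 / 1.15173e+10 ≈ 0.8477.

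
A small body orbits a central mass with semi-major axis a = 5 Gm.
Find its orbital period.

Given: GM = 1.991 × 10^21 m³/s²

Convert to SI: a = 5 Gm = 5e+09 m.
Kepler's third law: T = 2π √(a³ / GM).
Substituting a = 5e+09 m and GM = 1.991e+21 m³/s²:
T = 2π √((5e+09)³ / 1.991e+21) s
T ≈ 4.979e+04 s = 13.83 hours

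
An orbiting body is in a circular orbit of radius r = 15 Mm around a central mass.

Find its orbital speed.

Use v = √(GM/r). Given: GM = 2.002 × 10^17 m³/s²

Convert to SI: r = 15 Mm = 1.5e+07 m.
For a circular orbit, gravity supplies the centripetal force, so v = √(GM / r).
v = √(2.002e+17 / 1.5e+07) m/s ≈ 1.155e+05 m/s = 115.5 km/s.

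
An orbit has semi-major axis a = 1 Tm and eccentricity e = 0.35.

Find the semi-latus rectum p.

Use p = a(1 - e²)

Convert to SI: a = 1 Tm = 1e+12 m.
p = a (1 − e²).
p = 1e+12 · (1 − (0.35)²) = 1e+12 · 0.8775 ≈ 8.775e+11 m = 877.5 Gm.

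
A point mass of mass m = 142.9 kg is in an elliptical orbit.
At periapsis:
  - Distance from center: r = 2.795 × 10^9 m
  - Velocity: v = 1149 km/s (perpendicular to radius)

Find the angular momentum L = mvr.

Convert to SI: v = 1149 km/s = 1.149e+06 m/s.
Since v is perpendicular to r, L = m · v · r.
L = 142.9 · 1.149e+06 · 2.795e+09 kg·m²/s ≈ 4.589e+17 kg·m²/s.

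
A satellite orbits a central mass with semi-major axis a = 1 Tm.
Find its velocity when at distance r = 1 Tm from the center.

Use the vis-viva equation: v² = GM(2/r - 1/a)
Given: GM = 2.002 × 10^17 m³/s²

Convert to SI: a = 1 Tm = 1e+12 m; r = 1 Tm = 1e+12 m.
Vis-viva: v = √(GM · (2/r − 1/a)).
2/r − 1/a = 2/1e+12 − 1/1e+12 = 1e-12 m⁻¹.
v = √(2.002e+17 · 1e-12) m/s ≈ 447.4 m/s = 447.4 m/s.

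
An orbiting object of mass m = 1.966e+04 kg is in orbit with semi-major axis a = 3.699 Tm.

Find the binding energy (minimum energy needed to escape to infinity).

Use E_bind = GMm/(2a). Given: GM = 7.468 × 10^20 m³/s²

Convert to SI: a = 3.699 Tm = 3.699e+12 m.
Total orbital energy is E = −GMm/(2a); binding energy is E_bind = −E = GMm/(2a).
E_bind = 7.468e+20 · 1.966e+04 / (2 · 3.699e+12) J ≈ 1.985e+12 J = 1.985 TJ.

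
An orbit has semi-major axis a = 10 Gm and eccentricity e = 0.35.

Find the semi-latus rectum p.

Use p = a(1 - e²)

Convert to SI: a = 10 Gm = 1e+10 m.
p = a (1 − e²).
p = 1e+10 · (1 − (0.35)²) = 1e+10 · 0.8775 ≈ 8.775e+09 m = 8.775 Gm.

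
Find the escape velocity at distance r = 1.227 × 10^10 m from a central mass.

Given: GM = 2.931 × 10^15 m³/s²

Escape velocity comes from setting total energy to zero: ½v² − GM/r = 0 ⇒ v_esc = √(2GM / r).
v_esc = √(2 · 2.931e+15 / 1.227e+10) m/s ≈ 691.2 m/s = 691.2 m/s.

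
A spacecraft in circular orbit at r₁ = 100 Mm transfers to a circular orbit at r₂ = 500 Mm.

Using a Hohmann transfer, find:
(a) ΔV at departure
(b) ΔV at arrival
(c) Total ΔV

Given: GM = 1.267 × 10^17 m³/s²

Convert to SI: r₁ = 100 Mm = 1e+08 m; r₂ = 500 Mm = 5e+08 m.
Transfer semi-major axis: a_t = (r₁ + r₂)/2 = (1e+08 + 5e+08)/2 = 3e+08 m.
Circular speeds: v₁ = √(GM/r₁) = 35594.9 m/s, v₂ = √(GM/r₂) = 15918.5 m/s.
Transfer speeds (vis-viva v² = GM(2/r − 1/a_t)): v₁ᵗ = 45952.9 m/s, v₂ᵗ = 9190.57 m/s.
(a) ΔV₁ = |v₁ᵗ − v₁| ≈ 1.036e+04 m/s = 10.36 km/s.
(b) ΔV₂ = |v₂ − v₂ᵗ| ≈ 6728 m/s = 6.728 km/s.
(c) ΔV_total = ΔV₁ + ΔV₂ ≈ 1.709e+04 m/s = 17.09 km/s.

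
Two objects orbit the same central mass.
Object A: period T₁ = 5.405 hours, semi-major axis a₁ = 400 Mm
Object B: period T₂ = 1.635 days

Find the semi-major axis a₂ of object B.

Convert to SI: T₁ = 5.405 hours = 19458 s; a₁ = 400 Mm = 4e+08 m; T₂ = 1.635 days = 141264 s.
Kepler's third law: (T₁/T₂)² = (a₁/a₂)³ ⇒ a₂ = a₁ · (T₂/T₁)^(2/3).
T₂/T₁ = 141264 / 19458 = 7.25994.
a₂ = 4e+08 · (7.25994)^(2/3) m ≈ 1.5e+09 m = 1.5 Gm.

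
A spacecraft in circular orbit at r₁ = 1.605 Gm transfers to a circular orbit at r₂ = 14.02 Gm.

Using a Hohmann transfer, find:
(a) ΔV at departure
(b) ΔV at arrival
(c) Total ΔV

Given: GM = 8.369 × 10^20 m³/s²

Convert to SI: r₁ = 1.605 Gm = 1.605e+09 m; r₂ = 14.02 Gm = 1.402e+10 m.
Transfer semi-major axis: a_t = (r₁ + r₂)/2 = (1.605e+09 + 1.402e+10)/2 = 7.8125e+09 m.
Circular speeds: v₁ = √(GM/r₁) = 722103 m/s, v₂ = √(GM/r₂) = 244322 m/s.
Transfer speeds (vis-viva v² = GM(2/r − 1/a_t)): v₁ᵗ = 967338 m/s, v₂ᵗ = 110740 m/s.
(a) ΔV₁ = |v₁ᵗ − v₁| ≈ 2.452e+05 m/s = 245.2 km/s.
(b) ΔV₂ = |v₂ − v₂ᵗ| ≈ 1.336e+05 m/s = 133.6 km/s.
(c) ΔV_total = ΔV₁ + ΔV₂ ≈ 3.788e+05 m/s = 378.8 km/s.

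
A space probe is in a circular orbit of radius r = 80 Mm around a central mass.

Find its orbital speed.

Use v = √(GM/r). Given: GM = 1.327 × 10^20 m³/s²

Convert to SI: r = 80 Mm = 8e+07 m.
For a circular orbit, gravity supplies the centripetal force, so v = √(GM / r).
v = √(1.327e+20 / 8e+07) m/s ≈ 1.288e+06 m/s = 1288 km/s.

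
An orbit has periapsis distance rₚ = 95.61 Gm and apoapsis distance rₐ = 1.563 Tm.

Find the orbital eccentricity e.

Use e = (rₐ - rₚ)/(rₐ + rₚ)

Convert to SI: rₚ = 95.61 Gm = 9.561e+10 m; rₐ = 1.563 Tm = 1.563e+12 m.
e = (rₐ − rₚ) / (rₐ + rₚ).
e = (1.563e+12 − 9.561e+10) / (1.563e+12 + 9.561e+10) = 1.46739e+12 / 1.65861e+12 ≈ 0.8847.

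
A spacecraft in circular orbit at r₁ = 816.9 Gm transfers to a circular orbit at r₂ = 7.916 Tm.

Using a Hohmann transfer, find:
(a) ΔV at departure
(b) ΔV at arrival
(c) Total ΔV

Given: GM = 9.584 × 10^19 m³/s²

Convert to SI: r₁ = 816.9 Gm = 8.169e+11 m; r₂ = 7.916 Tm = 7.916e+12 m.
Transfer semi-major axis: a_t = (r₁ + r₂)/2 = (8.169e+11 + 7.916e+12)/2 = 4.36645e+12 m.
Circular speeds: v₁ = √(GM/r₁) = 10831.5 m/s, v₂ = √(GM/r₂) = 3479.53 m/s.
Transfer speeds (vis-viva v² = GM(2/r − 1/a_t)): v₁ᵗ = 14584 m/s, v₂ᵗ = 1505.01 m/s.
(a) ΔV₁ = |v₁ᵗ − v₁| ≈ 3753 m/s = 3.753 km/s.
(b) ΔV₂ = |v₂ − v₂ᵗ| ≈ 1975 m/s = 1.975 km/s.
(c) ΔV_total = ΔV₁ + ΔV₂ ≈ 5727 m/s = 5.727 km/s.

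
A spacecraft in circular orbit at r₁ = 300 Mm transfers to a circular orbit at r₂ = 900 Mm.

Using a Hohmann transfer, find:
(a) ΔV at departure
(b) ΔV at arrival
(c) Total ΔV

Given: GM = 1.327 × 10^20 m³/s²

Convert to SI: r₁ = 300 Mm = 3e+08 m; r₂ = 900 Mm = 9e+08 m.
Transfer semi-major axis: a_t = (r₁ + r₂)/2 = (3e+08 + 9e+08)/2 = 6e+08 m.
Circular speeds: v₁ = √(GM/r₁) = 665081 m/s, v₂ = √(GM/r₂) = 383985 m/s.
Transfer speeds (vis-viva v² = GM(2/r − 1/a_t)): v₁ᵗ = 814555 m/s, v₂ᵗ = 271518 m/s.
(a) ΔV₁ = |v₁ᵗ − v₁| ≈ 1.495e+05 m/s = 149.5 km/s.
(b) ΔV₂ = |v₂ − v₂ᵗ| ≈ 1.125e+05 m/s = 112.5 km/s.
(c) ΔV_total = ΔV₁ + ΔV₂ ≈ 2.619e+05 m/s = 261.9 km/s.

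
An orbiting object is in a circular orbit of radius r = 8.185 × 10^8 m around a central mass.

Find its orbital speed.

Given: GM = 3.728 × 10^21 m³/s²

For a circular orbit, gravity supplies the centripetal force, so v = √(GM / r).
v = √(3.728e+21 / 8.185e+08) m/s ≈ 2.134e+06 m/s = 2134 km/s.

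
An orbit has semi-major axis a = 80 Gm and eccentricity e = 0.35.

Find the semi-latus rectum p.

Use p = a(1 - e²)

Convert to SI: a = 80 Gm = 8e+10 m.
p = a (1 − e²).
p = 8e+10 · (1 − (0.35)²) = 8e+10 · 0.8775 ≈ 7.02e+10 m = 70.2 Gm.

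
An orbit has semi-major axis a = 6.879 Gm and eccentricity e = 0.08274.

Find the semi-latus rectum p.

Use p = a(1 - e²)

Convert to SI: a = 6.879 Gm = 6.879e+09 m.
p = a (1 − e²).
p = 6.879e+09 · (1 − (0.08274)²) = 6.879e+09 · 0.993154 ≈ 6.832e+09 m = 6.832 Gm.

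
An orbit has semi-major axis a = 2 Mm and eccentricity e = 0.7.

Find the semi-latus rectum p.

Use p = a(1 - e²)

Convert to SI: a = 2 Mm = 2e+06 m.
p = a (1 − e²).
p = 2e+06 · (1 − (0.7)²) = 2e+06 · 0.51 ≈ 1.02e+06 m = 1.02 Mm.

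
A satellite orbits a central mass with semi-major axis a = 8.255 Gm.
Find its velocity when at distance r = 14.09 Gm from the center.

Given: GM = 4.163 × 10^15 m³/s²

Convert to SI: a = 8.255 Gm = 8.255e+09 m; r = 14.09 Gm = 1.409e+10 m.
Vis-viva: v = √(GM · (2/r − 1/a)).
2/r − 1/a = 2/1.409e+10 − 1/8.255e+09 = 2.08059e-11 m⁻¹.
v = √(4.163e+15 · 2.08059e-11) m/s ≈ 294.3 m/s = 294.3 m/s.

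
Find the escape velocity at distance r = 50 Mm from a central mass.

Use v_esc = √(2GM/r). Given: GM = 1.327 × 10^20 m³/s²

Convert to SI: r = 50 Mm = 5e+07 m.
Escape velocity comes from setting total energy to zero: ½v² − GM/r = 0 ⇒ v_esc = √(2GM / r).
v_esc = √(2 · 1.327e+20 / 5e+07) m/s ≈ 2.304e+06 m/s = 2304 km/s.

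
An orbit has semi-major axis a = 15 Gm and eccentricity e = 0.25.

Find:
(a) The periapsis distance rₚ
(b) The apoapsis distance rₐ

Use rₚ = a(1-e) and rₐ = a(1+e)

Convert to SI: a = 15 Gm = 1.5e+10 m.
(a) rₚ = a(1 − e) = 1.5e+10 · (1 − 0.25) = 1.5e+10 · 0.75 ≈ 1.125e+10 m = 11.25 Gm.
(b) rₐ = a(1 + e) = 1.5e+10 · (1 + 0.25) = 1.5e+10 · 1.25 ≈ 1.875e+10 m = 18.75 Gm.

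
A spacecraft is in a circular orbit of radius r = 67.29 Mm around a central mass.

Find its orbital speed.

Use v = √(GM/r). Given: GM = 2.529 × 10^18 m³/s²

Convert to SI: r = 67.29 Mm = 6.729e+07 m.
For a circular orbit, gravity supplies the centripetal force, so v = √(GM / r).
v = √(2.529e+18 / 6.729e+07) m/s ≈ 1.939e+05 m/s = 193.9 km/s.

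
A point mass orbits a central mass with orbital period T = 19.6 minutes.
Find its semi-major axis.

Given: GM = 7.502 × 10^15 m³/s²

Convert to SI: T = 19.6 minutes = 1176 s.
Invert Kepler's third law: a = (GM · T² / (4π²))^(1/3).
Substituting T = 1176 s and GM = 7.502e+15 m³/s²:
a = (7.502e+15 · (1176)² / (4π²))^(1/3) m
a ≈ 6.405e+06 m = 6.405 × 10^6 m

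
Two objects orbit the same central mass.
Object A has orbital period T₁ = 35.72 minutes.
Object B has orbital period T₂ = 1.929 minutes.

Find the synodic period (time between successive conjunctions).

Convert to SI: T₁ = 35.72 minutes = 2143.2 s; T₂ = 1.929 minutes = 115.74 s.
T_syn = |T₁ · T₂ / (T₁ − T₂)|.
T_syn = |2143.2 · 115.74 / (2143.2 − 115.74)| s ≈ 122.3 s = 2.039 minutes.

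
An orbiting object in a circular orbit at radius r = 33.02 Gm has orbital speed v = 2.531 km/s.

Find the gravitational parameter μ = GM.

Convert to SI: r = 33.02 Gm = 3.302e+10 m; v = 2.531 km/s = 2531 m/s.
For a circular orbit v² = GM/r, so GM = v² · r.
GM = (2531)² · 3.302e+10 m³/s² ≈ 2.115e+17 m³/s² = 2.115 × 10^17 m³/s².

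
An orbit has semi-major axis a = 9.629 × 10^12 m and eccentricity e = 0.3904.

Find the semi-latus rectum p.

p = a (1 − e²).
p = 9.629e+12 · (1 − (0.3904)²) = 9.629e+12 · 0.847588 ≈ 8.161e+12 m = 8.161 × 10^12 m.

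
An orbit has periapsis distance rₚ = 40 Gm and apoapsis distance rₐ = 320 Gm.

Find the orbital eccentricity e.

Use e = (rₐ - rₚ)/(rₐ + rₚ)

Convert to SI: rₚ = 40 Gm = 4e+10 m; rₐ = 320 Gm = 3.2e+11 m.
e = (rₐ − rₚ) / (rₐ + rₚ).
e = (3.2e+11 − 4e+10) / (3.2e+11 + 4e+10) = 2.8e+11 / 3.6e+11 ≈ 0.7778.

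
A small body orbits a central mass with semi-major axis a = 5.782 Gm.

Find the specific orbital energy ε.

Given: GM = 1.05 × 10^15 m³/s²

Convert to SI: a = 5.782 Gm = 5.782e+09 m.
ε = −GM / (2a).
ε = −1.05e+15 / (2 · 5.782e+09) J/kg ≈ -9.08e+04 J/kg = -90.8 kJ/kg.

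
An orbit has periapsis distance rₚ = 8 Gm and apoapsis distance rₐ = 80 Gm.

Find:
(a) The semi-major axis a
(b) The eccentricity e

Convert to SI: rₚ = 8 Gm = 8e+09 m; rₐ = 80 Gm = 8e+10 m.
(a) a = (rₚ + rₐ) / 2 = (8e+09 + 8e+10) / 2 ≈ 4.4e+10 m = 44 Gm.
(b) e = (rₐ − rₚ) / (rₐ + rₚ) = (8e+10 − 8e+09) / (8e+10 + 8e+09) ≈ 0.8182.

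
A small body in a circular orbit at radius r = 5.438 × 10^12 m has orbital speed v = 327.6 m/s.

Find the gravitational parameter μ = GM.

For a circular orbit v² = GM/r, so GM = v² · r.
GM = (327.6)² · 5.438e+12 m³/s² ≈ 5.836e+17 m³/s² = 5.836 × 10^17 m³/s².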